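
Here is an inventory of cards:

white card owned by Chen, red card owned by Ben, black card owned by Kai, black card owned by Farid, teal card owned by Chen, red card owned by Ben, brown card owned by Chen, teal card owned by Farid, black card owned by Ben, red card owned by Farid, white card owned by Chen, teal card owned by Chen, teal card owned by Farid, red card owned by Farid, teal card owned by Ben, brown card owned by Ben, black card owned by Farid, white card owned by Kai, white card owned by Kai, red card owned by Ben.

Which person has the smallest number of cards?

Counts by player: Farid→6, Ben→6, Chen→5, Kai→3.
The minimum is 3, held uniquely by Kai.

Kai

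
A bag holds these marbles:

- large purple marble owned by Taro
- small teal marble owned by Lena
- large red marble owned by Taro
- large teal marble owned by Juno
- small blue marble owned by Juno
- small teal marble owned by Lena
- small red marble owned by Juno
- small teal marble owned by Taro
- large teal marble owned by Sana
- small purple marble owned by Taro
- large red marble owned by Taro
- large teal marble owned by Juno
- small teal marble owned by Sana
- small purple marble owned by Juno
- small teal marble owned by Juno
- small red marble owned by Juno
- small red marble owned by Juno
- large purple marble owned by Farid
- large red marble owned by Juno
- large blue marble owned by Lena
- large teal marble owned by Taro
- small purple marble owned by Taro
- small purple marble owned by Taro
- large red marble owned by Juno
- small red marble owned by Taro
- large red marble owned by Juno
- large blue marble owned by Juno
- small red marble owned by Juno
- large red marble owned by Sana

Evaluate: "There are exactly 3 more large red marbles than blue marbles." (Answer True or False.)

large red marbles: 6.
blue marbles: 3.
The claim requires 6 − 3 (= 3) to equal 3, which holds.

True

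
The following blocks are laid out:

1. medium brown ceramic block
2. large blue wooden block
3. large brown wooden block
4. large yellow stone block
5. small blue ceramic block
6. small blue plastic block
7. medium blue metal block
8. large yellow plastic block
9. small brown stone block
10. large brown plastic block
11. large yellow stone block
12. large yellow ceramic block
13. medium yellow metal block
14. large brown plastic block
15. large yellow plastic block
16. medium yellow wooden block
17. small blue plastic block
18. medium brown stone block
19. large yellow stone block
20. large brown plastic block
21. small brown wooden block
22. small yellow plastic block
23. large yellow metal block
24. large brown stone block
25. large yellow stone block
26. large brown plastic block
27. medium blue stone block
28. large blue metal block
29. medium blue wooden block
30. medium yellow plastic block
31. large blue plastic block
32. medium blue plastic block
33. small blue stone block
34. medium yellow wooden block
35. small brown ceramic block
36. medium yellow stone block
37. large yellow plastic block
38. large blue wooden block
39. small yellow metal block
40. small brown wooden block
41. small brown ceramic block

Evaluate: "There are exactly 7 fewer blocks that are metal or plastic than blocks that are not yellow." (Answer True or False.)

blocks that are metal or plastic: 18.
blocks that are not yellow: 25.
The claim requires 25 − 18 (= 7) to equal 7, which holds.

True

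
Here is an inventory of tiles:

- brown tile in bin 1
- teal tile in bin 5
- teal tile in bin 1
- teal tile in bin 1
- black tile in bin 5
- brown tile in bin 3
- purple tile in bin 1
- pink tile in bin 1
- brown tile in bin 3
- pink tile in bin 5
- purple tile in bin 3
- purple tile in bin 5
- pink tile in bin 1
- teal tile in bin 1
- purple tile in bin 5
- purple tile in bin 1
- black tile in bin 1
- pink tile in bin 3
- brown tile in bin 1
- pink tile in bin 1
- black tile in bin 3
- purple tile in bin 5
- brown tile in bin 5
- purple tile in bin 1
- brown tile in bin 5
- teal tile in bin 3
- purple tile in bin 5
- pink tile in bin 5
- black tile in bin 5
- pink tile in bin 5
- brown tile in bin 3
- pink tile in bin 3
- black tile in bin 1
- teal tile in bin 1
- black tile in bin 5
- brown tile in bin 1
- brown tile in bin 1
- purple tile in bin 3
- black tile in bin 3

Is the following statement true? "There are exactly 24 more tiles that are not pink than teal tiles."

False

tiles that are not pink: 31.
teal tiles: 6.
The claim requires 31 − 6 (= 25) to equal 24, which does not hold.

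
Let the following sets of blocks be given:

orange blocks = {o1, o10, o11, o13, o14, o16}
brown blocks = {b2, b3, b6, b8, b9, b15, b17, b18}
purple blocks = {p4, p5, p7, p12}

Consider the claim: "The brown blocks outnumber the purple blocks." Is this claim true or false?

True

There are 8 brown blocks.
There are 4 purple blocks.
The claim requires 8 > 4, which holds.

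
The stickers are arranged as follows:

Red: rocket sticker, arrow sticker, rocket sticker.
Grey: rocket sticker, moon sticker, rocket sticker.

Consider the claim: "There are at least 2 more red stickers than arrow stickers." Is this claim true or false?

True

There are 3 red stickers.
There is 1 arrow sticker.
The claim requires 3 − 1 = 2 ≥ 2, which holds.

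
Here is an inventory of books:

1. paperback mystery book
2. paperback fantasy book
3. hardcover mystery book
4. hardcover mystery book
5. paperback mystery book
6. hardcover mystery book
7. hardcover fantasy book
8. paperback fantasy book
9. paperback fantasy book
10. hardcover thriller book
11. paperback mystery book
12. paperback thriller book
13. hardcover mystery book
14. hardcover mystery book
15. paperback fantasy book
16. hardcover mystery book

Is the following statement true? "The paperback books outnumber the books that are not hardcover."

False

|paperback books| = 8.
|books that are not hardcover| = 8.
The claim requires 8 > 8, which does not hold.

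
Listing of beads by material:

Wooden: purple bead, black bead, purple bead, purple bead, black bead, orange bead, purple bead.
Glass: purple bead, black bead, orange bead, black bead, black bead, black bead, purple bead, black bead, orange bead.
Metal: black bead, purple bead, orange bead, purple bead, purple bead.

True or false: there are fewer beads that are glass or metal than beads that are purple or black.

|beads that are glass or metal| = 14.
|beads that are purple or black| = 17.
The claim requires 14 < 17, which holds.

True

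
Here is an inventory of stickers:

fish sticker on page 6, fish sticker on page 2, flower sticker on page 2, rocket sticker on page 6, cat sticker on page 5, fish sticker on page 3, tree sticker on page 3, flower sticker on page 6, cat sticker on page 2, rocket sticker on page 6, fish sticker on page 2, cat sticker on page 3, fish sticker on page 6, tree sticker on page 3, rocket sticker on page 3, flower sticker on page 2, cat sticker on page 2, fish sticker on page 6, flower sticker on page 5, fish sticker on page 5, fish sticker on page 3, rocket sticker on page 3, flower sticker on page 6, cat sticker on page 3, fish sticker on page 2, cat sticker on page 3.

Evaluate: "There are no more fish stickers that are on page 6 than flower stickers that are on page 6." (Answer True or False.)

False

There are 3 fish stickers on page 6.
There are 2 flower stickers on page 6.
The claim requires 3 ≤ 2, which does not hold.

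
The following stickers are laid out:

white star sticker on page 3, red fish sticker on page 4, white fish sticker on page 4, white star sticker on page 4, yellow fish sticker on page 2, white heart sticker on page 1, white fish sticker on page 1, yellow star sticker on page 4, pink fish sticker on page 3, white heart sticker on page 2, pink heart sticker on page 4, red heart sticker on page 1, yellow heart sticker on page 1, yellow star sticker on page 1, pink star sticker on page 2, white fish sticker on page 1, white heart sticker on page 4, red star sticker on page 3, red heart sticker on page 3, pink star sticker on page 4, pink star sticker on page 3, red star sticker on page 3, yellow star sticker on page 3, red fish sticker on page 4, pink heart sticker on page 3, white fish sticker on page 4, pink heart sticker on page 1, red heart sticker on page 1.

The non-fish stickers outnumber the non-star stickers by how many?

2

non-fish stickers: 20.
non-star stickers: 18.
20 − 18 = 2.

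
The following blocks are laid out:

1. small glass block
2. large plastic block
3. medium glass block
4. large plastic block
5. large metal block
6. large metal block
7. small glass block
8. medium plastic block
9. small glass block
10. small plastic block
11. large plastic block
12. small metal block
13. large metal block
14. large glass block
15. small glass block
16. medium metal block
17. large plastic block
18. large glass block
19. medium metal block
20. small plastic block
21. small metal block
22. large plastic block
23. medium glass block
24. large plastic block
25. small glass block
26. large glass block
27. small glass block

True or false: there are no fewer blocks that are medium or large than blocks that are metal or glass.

There are 17 blocks that are medium or large.
There are 18 blocks that are metal or glass.
The claim requires 17 ≥ 18, which does not hold.

False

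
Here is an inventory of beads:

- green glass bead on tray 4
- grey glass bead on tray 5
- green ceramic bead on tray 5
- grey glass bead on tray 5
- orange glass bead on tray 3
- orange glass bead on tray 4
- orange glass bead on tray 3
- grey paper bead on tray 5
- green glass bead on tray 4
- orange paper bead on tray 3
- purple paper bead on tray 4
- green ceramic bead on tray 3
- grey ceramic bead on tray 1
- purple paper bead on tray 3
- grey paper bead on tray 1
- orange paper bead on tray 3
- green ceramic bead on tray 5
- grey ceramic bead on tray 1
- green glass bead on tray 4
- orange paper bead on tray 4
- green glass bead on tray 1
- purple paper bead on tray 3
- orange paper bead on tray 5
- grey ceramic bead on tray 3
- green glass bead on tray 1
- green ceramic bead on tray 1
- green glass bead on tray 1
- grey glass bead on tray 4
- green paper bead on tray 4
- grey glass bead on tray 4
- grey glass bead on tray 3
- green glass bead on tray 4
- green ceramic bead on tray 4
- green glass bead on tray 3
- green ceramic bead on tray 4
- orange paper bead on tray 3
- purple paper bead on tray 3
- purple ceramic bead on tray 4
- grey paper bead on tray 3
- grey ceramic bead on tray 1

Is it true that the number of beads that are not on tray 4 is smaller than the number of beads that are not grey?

True

There are 27 beads that are not on tray 4.
There are 28 beads that are not grey.
The claim requires 27 < 28, which holds.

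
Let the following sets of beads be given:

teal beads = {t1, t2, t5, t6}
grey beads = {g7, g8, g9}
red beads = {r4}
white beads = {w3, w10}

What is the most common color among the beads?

teal

Counts by color: teal 4, grey 3, white 2, red 1.
The maximum is 4, held uniquely by teal.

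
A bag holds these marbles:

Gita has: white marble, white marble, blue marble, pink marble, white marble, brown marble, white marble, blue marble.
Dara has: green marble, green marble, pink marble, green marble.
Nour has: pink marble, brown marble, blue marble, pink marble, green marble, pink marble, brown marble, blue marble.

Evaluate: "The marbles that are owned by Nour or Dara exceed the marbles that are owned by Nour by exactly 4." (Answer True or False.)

True

marbles owned by Nour or Dara: 12.
marbles owned by Nour: 8.
The claim requires 12 − 8 (= 4) to equal 4, which holds.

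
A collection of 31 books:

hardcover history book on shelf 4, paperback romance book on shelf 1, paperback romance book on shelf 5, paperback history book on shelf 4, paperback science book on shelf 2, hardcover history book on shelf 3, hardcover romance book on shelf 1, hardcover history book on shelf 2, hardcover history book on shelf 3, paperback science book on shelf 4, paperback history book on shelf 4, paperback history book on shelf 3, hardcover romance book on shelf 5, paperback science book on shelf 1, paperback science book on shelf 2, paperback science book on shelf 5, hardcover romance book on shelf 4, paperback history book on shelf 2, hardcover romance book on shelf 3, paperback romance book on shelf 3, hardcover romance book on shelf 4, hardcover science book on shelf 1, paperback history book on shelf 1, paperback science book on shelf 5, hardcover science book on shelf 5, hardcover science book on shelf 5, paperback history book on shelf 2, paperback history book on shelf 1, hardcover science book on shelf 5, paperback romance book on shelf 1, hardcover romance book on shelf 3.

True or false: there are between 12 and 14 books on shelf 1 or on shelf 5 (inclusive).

True

There are 14 books on shelf 1 or on shelf 5.
The claim requires 12 ≤ 14 ≤ 14, which holds.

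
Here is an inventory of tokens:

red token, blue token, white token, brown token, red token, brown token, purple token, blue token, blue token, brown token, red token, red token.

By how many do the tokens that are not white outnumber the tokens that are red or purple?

6

tokens that are not white: 11.
tokens that are red or purple: 5.
11 − 5 = 6.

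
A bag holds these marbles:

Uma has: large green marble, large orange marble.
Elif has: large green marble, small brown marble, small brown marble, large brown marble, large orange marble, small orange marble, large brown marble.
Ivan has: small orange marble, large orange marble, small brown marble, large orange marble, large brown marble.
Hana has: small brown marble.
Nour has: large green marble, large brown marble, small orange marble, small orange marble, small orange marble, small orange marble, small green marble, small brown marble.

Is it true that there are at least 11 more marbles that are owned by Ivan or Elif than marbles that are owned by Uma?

marbles owned by Ivan or Elif: 12.
marbles owned by Uma: 2.
The claim requires 12 − 2 = 10 ≥ 11, which does not hold.

False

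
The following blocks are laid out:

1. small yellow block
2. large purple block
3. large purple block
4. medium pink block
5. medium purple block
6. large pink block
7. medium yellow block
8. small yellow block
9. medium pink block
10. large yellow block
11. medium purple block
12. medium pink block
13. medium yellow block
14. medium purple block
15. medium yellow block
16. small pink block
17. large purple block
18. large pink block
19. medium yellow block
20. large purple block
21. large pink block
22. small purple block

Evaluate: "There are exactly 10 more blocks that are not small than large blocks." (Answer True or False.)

True

There are 18 blocks that are not small.
There are 8 large blocks.
The claim requires 18 − 8 (= 10) to equal 10, which holds.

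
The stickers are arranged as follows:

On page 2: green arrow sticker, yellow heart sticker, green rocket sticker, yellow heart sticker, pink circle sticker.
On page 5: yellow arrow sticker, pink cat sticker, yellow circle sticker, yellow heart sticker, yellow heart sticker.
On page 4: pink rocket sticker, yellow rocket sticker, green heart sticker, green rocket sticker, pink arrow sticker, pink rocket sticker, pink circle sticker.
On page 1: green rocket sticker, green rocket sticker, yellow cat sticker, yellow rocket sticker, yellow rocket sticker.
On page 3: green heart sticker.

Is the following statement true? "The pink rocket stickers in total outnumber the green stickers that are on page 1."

There are 2 pink rocket stickers.
There are 2 green stickers on page 1.
The claim requires 2 > 2, which does not hold.

False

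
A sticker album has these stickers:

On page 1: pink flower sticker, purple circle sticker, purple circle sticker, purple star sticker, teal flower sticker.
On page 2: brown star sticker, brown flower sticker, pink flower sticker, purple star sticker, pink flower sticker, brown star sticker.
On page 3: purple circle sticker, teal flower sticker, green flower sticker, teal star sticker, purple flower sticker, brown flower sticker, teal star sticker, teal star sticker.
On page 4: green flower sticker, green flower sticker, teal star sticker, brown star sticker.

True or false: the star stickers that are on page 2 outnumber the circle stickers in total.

star stickers on page 2: 3.
circle stickers: 3.
The claim requires 3 > 3, which does not hold.

False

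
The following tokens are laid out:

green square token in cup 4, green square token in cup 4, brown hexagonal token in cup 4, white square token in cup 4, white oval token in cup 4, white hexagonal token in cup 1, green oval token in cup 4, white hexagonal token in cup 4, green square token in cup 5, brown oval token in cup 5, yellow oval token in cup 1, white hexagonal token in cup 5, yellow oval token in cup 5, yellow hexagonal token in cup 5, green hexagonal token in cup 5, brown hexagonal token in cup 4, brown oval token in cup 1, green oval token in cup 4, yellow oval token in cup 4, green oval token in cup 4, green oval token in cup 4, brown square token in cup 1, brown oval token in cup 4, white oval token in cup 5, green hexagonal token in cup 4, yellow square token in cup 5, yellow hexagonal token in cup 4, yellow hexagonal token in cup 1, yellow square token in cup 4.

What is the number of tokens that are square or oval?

oval: 12; square: 7; together 12 + 7 = 19.

19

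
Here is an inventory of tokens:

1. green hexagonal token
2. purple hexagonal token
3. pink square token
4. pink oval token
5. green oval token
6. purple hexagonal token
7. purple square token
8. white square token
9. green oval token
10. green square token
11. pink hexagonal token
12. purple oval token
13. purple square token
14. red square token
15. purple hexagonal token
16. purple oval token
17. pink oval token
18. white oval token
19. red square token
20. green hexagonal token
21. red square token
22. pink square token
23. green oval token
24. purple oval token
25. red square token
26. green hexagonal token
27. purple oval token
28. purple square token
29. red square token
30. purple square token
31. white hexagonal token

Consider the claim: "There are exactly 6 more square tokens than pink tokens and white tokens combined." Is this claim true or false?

False

|square tokens| = 13.
pink tokens: 5; white tokens: 3; combined: 5 + 3 = 8.
The claim requires 13 − 8 (= 5) to equal 6, which does not hold.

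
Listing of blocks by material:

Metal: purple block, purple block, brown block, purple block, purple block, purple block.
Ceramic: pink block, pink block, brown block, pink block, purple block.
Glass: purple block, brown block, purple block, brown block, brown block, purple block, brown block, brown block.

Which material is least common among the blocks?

Counts by material: glass 8, metal 6, ceramic 5.
The minimum is 5, held uniquely by ceramic.

ceramic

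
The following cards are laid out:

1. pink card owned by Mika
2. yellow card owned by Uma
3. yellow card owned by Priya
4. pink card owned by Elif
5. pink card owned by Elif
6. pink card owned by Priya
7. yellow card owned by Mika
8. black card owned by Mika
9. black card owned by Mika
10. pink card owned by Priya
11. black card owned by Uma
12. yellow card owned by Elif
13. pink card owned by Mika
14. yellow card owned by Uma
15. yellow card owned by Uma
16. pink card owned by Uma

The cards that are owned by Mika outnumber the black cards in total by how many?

cards owned by Mika: 5.
black cards: 3.
5 − 3 = 2.

2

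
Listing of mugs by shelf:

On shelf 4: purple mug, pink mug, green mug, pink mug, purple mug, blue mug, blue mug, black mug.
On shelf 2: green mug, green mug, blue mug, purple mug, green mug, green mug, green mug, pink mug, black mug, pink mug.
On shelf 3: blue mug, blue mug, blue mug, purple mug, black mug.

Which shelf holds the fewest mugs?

shelf 3

Counts by shelf: shelf 2→10, shelf 4→8, shelf 3→5.
The minimum is 5, held uniquely by shelf 3.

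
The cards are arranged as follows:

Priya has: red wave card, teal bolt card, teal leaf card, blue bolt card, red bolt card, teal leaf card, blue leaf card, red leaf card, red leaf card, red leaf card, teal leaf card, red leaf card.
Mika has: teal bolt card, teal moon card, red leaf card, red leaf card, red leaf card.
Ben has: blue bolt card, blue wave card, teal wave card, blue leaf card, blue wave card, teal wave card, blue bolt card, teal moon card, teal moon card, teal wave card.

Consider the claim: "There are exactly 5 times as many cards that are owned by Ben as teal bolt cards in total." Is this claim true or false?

Count of cards owned by Ben: 10.
There are 2 teal bolt cards.
The claim requires 10 = 5 × 2 = 10, which holds.

True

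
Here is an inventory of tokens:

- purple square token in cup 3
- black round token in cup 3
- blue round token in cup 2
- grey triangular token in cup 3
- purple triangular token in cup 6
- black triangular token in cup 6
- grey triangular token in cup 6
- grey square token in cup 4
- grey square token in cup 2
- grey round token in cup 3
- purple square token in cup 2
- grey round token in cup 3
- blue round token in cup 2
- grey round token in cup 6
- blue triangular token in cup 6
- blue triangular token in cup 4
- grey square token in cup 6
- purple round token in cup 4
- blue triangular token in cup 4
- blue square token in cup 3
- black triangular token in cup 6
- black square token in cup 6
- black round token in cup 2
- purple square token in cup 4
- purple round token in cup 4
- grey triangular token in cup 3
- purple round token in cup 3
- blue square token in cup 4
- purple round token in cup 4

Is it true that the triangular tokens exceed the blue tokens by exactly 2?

True

triangular tokens: 9.
blue tokens: 7.
The claim requires 9 − 7 (= 2) to equal 2, which holds.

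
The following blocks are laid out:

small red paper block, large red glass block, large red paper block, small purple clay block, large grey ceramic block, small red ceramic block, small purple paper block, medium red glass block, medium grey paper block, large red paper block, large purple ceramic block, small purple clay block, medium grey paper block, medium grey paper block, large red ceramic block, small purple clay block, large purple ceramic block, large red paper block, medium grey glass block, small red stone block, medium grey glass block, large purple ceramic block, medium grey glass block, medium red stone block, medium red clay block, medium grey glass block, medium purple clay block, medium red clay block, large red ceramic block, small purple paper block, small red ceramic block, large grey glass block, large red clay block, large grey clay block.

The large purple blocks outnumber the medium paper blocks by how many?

large purple blocks: 3.
medium paper blocks: 3.
3 − 3 = 0.

0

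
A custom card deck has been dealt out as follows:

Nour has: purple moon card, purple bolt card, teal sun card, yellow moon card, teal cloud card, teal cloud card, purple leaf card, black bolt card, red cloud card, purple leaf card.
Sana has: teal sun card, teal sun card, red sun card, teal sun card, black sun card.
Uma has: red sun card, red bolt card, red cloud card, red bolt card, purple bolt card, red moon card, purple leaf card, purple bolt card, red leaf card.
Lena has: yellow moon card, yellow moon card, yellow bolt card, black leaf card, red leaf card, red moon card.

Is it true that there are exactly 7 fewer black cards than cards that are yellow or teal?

black cards: 3.
cards that are yellow or teal: 10.
The claim requires 10 − 3 (= 7) to equal 7, which holds.

True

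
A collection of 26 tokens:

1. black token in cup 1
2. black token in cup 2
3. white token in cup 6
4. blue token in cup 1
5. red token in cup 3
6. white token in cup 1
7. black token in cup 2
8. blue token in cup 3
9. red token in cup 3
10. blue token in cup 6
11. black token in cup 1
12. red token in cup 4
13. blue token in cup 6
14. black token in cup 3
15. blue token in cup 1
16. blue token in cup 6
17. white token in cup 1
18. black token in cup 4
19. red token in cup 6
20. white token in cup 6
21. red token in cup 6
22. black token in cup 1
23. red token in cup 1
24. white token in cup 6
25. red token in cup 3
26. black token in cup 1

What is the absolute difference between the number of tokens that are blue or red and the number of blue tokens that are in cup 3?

12

tokens that are blue or red: 13. blue tokens in cup 3: 1.
|13 − 1| = 13 − 1 = 12.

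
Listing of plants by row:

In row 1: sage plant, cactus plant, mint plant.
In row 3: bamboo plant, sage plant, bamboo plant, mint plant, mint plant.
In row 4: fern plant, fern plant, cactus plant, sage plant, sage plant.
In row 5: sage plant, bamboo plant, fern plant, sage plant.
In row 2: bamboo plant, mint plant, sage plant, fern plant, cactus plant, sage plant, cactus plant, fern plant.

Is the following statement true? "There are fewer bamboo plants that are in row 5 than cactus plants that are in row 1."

False

|bamboo plants in row 5| = 1.
|cactus plants in row 1| = 1.
The claim requires 1 < 1, which does not hold.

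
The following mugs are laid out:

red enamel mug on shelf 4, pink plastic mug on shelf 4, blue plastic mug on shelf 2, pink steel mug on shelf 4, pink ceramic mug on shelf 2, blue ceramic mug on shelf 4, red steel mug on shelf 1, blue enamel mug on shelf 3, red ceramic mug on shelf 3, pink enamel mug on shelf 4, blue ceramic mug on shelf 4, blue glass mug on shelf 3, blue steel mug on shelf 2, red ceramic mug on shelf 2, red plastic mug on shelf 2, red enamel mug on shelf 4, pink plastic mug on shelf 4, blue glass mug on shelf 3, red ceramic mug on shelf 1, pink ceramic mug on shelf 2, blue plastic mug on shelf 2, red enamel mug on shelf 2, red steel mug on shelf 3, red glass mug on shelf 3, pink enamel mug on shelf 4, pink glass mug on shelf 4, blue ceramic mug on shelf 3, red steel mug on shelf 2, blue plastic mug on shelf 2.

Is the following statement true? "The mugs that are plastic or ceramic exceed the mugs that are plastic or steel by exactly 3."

True

|mugs that are plastic or ceramic| = 14.
|mugs that are plastic or steel| = 11.
The claim requires 14 − 11 (= 3) to equal 3, which holds.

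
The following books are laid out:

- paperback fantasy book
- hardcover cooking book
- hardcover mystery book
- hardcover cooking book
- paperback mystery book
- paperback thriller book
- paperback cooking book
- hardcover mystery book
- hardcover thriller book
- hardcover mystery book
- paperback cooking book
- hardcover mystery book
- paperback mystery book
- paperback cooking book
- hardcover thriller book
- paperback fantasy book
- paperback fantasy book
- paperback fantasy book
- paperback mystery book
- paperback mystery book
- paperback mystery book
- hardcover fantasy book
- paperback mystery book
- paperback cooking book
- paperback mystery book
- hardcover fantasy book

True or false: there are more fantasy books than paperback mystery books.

False

There are 6 fantasy books.
There are 7 paperback mystery books.
The claim requires 6 > 7, which does not hold.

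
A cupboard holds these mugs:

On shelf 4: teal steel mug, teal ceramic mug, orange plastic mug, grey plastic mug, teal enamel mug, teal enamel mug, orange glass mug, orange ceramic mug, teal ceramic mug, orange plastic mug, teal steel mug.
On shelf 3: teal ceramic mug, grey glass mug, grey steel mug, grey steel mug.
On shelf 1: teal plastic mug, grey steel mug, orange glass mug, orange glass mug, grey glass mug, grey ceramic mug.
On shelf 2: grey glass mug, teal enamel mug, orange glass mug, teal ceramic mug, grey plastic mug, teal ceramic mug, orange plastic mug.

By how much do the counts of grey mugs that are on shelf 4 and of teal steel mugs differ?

1

grey mugs on shelf 4: 1. teal steel mugs: 2.
|1 − 2| = 2 − 1 = 1.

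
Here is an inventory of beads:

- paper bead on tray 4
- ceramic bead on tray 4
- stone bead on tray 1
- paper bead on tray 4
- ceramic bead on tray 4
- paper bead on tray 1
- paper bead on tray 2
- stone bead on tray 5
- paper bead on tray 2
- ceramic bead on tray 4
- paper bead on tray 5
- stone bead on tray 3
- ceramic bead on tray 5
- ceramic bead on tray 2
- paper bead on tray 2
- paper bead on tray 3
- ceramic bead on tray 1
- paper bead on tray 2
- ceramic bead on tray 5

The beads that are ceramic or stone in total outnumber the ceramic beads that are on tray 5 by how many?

beads that are ceramic or stone: 10.
ceramic beads on tray 5: 2.
10 − 2 = 8.

8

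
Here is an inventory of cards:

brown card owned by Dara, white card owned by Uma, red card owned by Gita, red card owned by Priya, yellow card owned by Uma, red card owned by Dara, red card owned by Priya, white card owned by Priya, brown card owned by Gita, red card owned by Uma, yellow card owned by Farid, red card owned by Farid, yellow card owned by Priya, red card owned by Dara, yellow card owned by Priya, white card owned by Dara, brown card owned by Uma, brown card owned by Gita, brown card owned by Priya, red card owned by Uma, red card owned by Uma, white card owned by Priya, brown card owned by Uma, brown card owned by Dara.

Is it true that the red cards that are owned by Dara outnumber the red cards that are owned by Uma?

red cards owned by Dara: 2.
red cards owned by Uma: 3.
The claim requires 2 > 3, which does not hold.

False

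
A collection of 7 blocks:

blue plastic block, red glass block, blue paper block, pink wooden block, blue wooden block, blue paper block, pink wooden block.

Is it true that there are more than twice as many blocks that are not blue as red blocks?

|blocks that are not blue| = 3.
|red blocks| = 1.
The claim requires 3 > 2 × 1 = 2, which holds.

True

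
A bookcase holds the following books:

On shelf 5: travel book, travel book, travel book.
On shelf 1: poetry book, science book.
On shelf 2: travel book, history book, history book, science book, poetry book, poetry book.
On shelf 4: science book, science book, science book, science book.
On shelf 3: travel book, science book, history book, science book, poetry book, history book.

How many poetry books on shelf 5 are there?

0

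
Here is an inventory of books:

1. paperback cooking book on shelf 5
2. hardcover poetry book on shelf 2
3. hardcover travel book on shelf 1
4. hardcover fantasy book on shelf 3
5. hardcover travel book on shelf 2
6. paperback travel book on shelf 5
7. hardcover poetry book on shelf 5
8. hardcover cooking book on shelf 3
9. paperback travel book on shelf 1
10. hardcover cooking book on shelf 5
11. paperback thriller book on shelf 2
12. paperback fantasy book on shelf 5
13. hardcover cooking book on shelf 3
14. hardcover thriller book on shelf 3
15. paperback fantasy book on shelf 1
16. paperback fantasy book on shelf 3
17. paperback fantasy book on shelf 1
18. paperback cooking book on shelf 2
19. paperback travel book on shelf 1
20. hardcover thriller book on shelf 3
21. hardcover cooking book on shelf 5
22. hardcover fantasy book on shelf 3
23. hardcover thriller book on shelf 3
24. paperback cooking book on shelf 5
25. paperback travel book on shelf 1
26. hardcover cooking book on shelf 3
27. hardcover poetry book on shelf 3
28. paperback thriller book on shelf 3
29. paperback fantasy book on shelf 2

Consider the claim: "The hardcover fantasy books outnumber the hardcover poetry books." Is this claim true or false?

There are 2 hardcover fantasy books.
There are 3 hardcover poetry books.
The claim requires 2 > 3, which does not hold.

False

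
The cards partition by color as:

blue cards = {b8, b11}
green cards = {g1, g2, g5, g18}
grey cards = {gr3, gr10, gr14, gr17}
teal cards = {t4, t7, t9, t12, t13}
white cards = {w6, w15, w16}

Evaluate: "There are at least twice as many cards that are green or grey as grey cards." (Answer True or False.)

cards that are green or grey: 8.
grey cards: 4.
The claim requires 8 ≥ 2 × 4 = 8, which holds.

True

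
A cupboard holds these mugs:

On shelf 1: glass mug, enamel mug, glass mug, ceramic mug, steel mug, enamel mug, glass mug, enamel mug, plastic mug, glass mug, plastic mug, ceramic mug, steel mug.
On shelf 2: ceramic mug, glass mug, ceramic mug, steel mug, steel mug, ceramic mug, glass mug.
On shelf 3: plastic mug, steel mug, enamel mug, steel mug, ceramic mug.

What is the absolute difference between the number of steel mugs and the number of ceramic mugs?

0

steel mugs: 6. ceramic mugs: 6.
|6 − 6| = 6 − 6 = 0.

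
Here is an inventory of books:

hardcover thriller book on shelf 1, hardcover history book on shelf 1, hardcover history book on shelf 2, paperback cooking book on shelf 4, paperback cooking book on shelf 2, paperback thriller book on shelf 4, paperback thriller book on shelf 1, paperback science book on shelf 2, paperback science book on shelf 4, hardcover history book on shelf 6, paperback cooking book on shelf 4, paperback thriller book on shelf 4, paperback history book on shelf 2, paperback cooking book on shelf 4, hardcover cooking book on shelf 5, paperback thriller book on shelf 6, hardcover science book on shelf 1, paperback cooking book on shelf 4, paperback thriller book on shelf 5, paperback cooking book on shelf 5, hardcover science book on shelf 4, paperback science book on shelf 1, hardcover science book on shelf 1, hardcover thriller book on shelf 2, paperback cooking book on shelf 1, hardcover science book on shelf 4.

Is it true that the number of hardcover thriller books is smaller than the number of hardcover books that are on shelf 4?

There are 2 hardcover thriller books.
There are 2 hardcover books on shelf 4.
The claim requires 2 < 2, which does not hold.

False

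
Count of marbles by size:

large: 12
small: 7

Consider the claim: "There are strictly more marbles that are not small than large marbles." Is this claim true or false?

False

marbles that are not small: 12.
large marbles: 12.
The claim requires 12 > 12, which does not hold.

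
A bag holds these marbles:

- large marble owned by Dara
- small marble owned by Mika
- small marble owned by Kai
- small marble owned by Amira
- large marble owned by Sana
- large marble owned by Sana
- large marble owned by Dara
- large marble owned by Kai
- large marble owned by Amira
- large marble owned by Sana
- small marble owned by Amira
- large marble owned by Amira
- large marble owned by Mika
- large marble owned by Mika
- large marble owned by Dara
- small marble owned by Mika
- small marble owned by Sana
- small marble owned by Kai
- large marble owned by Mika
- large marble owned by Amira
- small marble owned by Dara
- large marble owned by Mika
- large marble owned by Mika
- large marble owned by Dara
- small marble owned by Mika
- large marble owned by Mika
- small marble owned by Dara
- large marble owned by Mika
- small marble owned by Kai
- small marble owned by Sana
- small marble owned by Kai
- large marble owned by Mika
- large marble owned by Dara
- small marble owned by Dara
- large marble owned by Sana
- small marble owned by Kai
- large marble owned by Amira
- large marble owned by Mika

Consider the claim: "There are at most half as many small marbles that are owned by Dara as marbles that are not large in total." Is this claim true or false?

True

Count of small marbles owned by Dara: 3.
There are 15 marbles that are not large.
The claim requires 2 × 3 = 6 ≤ 15, which holds.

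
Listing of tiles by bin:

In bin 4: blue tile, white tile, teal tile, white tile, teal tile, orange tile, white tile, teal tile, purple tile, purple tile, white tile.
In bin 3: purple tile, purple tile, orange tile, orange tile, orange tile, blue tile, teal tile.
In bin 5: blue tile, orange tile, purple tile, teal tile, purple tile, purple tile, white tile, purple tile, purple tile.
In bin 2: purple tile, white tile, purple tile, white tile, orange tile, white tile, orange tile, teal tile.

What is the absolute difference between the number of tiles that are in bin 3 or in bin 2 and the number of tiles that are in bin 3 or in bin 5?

tiles in bin 3 or in bin 2: 15. tiles in bin 3 or in bin 5: 16.
|15 − 16| = 16 − 15 = 1.

1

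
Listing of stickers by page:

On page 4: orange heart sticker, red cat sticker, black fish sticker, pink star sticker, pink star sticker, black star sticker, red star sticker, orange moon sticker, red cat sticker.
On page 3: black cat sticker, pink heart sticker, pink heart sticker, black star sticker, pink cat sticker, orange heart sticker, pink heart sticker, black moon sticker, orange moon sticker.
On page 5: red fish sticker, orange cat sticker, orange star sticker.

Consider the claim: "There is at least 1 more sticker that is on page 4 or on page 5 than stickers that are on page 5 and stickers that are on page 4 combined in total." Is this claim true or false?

False

stickers on page 4 or on page 5: 12.
stickers on page 5: 3; stickers on page 4: 9; combined: 3 + 9 = 12.
The claim requires 12 − 12 = 0 ≥ 1, which does not hold.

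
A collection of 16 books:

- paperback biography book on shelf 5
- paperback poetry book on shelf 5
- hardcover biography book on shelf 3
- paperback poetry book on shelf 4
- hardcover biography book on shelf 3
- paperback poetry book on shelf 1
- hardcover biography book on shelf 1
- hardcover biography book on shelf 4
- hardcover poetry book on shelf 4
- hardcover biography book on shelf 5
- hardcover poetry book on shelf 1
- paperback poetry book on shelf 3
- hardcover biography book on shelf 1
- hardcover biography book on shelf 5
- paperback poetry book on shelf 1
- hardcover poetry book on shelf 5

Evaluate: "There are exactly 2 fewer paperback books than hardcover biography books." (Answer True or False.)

paperback books: 6.
hardcover biography books: 7.
The claim requires 7 − 6 (= 1) to equal 2, which does not hold.

False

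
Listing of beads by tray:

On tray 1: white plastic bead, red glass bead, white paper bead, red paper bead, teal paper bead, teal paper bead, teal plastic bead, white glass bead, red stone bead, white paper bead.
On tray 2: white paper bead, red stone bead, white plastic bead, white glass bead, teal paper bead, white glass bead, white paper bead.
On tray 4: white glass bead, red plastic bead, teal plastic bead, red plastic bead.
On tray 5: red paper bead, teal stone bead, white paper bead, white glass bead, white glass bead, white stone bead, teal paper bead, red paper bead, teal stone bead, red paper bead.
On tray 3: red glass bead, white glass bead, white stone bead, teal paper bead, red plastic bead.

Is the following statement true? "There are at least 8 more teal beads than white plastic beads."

False

There are 9 teal beads.
There are 2 white plastic beads.
The claim requires 9 − 2 = 7 ≥ 8, which does not hold.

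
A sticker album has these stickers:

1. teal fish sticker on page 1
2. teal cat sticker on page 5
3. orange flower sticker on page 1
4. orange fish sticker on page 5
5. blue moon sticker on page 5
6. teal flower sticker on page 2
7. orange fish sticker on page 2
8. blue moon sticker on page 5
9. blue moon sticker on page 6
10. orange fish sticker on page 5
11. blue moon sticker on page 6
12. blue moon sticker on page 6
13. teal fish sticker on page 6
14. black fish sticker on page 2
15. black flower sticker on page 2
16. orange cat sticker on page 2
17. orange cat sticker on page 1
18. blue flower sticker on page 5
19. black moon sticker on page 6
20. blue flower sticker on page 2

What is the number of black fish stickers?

1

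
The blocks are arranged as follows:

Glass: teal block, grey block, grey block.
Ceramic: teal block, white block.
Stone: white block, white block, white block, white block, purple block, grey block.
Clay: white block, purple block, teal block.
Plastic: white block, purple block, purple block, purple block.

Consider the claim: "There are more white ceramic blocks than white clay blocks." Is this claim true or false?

There is 1 white ceramic block.
There is 1 white clay block.
The claim requires 1 > 1, which does not hold.

False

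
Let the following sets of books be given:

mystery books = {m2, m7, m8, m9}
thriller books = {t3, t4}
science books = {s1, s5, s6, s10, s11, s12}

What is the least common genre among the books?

thriller

Counts by genre: science 6, mystery 4, thriller 2.
The minimum is 2, held uniquely by thriller.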